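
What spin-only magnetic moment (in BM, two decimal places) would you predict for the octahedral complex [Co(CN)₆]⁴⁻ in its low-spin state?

Each CN⁻ contributes -1; 6 × (-1) = -6. With overall charge -4, Co is in the +2 oxidation state.
Group 9 minus oxidation state +2 gives a d⁷ configuration for Co²⁺.
Configuration: t₂g⁶ eg¹ → 1 unpaired electron.
μ(spin-only) = √[1(1+2)] = √3 ≈ 1.73 BM.

1.73 BM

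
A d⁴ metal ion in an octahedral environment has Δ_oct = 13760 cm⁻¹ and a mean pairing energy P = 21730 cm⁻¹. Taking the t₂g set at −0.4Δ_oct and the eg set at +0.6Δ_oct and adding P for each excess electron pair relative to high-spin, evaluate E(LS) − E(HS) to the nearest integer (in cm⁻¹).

7970

High-spin: t₂g³ eg¹, CFSE = -0.6Δ_oct = -8256 cm⁻¹.
For low-spin the configuration is t₂g⁴ eg⁰: orbital energy -1.6 × 13760 = -22016 cm⁻¹, and 1 additional pair relative to high-spin adds 21730 cm⁻¹, giving -286 cm⁻¹.
Thus E(LS) − E(HS) = 7970 cm⁻¹.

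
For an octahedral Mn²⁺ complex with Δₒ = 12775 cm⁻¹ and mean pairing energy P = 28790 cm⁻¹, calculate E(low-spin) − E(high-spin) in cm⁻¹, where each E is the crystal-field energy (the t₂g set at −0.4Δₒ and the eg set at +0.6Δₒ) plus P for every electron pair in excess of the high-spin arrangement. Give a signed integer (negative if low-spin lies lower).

Mn sits in group 7; removing 2 electrons leaves Mn²⁺ with 7 − 2 = 5 d electrons.
In the high-spin limit (t₂g³ eg²) the orbital term is 0.0Δₒ = 0 cm⁻¹, with no excess pairing.
Low-spin: t₂g⁵ eg⁰, orbital CFSE = -2.0Δₒ = -25550 cm⁻¹; plus 2 excess pairs × P = +57580 cm⁻¹; total 32030 cm⁻¹.
E(LS) − E(HS) = 32030 − (0) = 32030 cm⁻¹.

32030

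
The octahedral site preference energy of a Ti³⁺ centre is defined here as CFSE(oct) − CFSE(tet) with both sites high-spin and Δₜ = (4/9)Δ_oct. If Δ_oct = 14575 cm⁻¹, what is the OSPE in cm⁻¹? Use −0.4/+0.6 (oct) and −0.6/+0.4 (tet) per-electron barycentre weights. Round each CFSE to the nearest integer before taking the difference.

Group 4 minus oxidation state +3 gives a d¹ configuration for Ti³⁺.
Octahedral (high-spin): t2g^1 e_g^0, CFSE = 1(−0.4) + 0(+0.6) = -0.4Δ_oct = -0.4 × 14575 = -5830 cm⁻¹.
Tetrahedral e^1 t2^0 gives -0.6Δₜ = -0.6 × (4/9) × 14575 = -3887 cm⁻¹.
Subtracting, OSPE = -5830 − (-3887) = -1943 cm⁻¹.

-1943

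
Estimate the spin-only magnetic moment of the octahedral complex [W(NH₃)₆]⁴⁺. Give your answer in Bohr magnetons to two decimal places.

NH₃ is neutral, so the +4 overall charge sits on W: oxidation state +4.
W is in group 6, so W⁴⁺ is d² (6 − 4 = 2).
Configuration: t₂g² eg⁰ → 2 unpaired electrons.
μ(spin-only) = √[2(2+2)] = √8 ≈ 2.83 Bohr magnetons.

2.83 Bohr magnetons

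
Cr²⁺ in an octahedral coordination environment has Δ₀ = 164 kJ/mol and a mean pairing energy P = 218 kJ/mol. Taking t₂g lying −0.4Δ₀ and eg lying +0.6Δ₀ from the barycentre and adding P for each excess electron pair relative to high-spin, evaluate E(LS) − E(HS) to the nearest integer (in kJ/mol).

54

Group 6 minus oxidation state +2 gives a d⁴ configuration for Cr²⁺.
High-spin: t₂g³ eg¹, CFSE = -0.6Δ₀ = -98 kJ/mol.
For low-spin the configuration is t₂g⁴ eg⁰: orbital energy -1.6 × 164 = -262 kJ/mol, and 1 additional pair relative to high-spin adds 218 kJ/mol, giving -44 kJ/mol.
Thus E(LS) − E(HS) = 54 kJ/mol.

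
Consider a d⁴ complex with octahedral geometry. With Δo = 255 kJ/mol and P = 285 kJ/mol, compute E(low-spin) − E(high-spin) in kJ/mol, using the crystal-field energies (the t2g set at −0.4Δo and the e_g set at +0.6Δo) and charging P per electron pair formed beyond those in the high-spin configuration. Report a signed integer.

High-spin: t2g^3 e_g^1, CFSE = -0.6Δo = -153 kJ/mol.
Low-spin: t2g^4 e_g^0, orbital CFSE = -1.6Δo = -408 kJ/mol; plus 1 excess pair × P = +285 kJ/mol; total -123 kJ/mol.
E(LS) − E(HS) = -123 − (-153) = 30 kJ/mol.

30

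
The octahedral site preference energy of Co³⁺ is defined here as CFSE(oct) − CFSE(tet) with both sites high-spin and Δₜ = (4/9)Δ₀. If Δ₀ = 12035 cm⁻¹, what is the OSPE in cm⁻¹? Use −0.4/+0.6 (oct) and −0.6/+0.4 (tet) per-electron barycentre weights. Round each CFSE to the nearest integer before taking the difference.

-1605

Co³⁺: group 9, so d-count = 9 − 3 = 6.
Octahedral high-spin t₂g⁴ eg²: CFSE = -0.4 × 12035 = -4814 cm⁻¹.
In a tetrahedral site the filling is e³ t₂³: CFSE(tet) = -0.6Δₜ = -0.6 × (4/9)(12035) = -3209 cm⁻¹.
OSPE = CFSE(oct) − CFSE(tet) = -4814 − (-3209) = -1605 cm⁻¹.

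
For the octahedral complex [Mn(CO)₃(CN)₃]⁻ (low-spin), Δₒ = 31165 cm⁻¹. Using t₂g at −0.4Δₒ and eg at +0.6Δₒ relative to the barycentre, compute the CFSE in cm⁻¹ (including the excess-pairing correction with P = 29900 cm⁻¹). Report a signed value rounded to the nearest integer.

Ligand charges: 3×(+0) from CO and 3×(-1) from CN⁻ sum to -3; with overall charge -1, Mn is +2.
Group 7 minus oxidation state +2 gives a d⁵ configuration for Mn²⁺.
Electron filling gives t₂g⁵ eg⁰.
CFSE(orbital) = 5×(-0.4Δₒ) + 0×(0.6Δₒ) = -2.0Δₒ; with Δₒ = 31165 cm⁻¹ that is -62330 cm⁻¹.
High-spin d⁵ would be t₂g³ eg² with 0 pairs; low-spin has 2, so 2 excess pairs cost +2P = +59800 cm⁻¹.
Net CFSE = -62330 + 59800 = -2530 cm⁻¹.

-2530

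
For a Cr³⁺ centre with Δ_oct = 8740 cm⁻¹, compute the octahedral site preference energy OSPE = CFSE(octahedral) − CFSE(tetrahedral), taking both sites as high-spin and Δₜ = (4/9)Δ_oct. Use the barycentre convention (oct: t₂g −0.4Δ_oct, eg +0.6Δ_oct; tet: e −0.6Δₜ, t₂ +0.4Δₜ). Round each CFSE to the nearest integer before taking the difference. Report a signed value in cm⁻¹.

Group 6 minus oxidation state +3 gives a d³ configuration for Cr³⁺.
In an octahedral site d³ (HS) is t₂g³ eg⁰, giving CFSE(oct) = -1.2Δ_oct = -10488 cm⁻¹.
Tetrahedral e² t₂¹ gives -0.8Δₜ = -0.8 × (4/9) × 8740 = -3108 cm⁻¹.
OSPE = CFSE(oct) − CFSE(tet) = -10488 − (-3108) = -7380 cm⁻¹.

-7380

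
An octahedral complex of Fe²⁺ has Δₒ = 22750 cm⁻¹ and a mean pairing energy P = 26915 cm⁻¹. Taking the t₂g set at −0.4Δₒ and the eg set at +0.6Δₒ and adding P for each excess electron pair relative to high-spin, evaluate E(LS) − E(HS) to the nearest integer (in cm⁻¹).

Fe sits in group 8; removing 2 electrons leaves Fe²⁺ with 8 − 2 = 6 d electrons.
In the high-spin limit (t₂g⁴ eg²) the orbital term is -0.4Δₒ = -9100 cm⁻¹, with no excess pairing.
Low-spin: t₂g⁶ eg⁰, orbital CFSE = -2.4Δₒ = -54600 cm⁻¹; plus 2 excess pairs × P = +53830 cm⁻¹; total -770 cm⁻¹.
The difference is -770 − (-9100) = 8330 cm⁻¹, so high-spin lies lower.

8330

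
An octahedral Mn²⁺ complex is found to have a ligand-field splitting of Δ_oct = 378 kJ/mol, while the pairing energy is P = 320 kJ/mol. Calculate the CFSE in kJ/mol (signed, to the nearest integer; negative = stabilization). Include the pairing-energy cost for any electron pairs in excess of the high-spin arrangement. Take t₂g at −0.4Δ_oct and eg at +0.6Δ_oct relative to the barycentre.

Group 7 minus oxidation state +2 gives a d⁵ configuration for Mn²⁺.
With Δ_oct > P the complex is low-spin.
Filling d⁵ accordingly: t₂g⁵ eg⁰.
Orbital CFSE = -2.0Δ_oct = -2.0 × 378 = -756 kJ/mol.
Excess pairs vs high-spin: 2 − 0 = 2; pairing cost = +640 kJ/mol.
Net CFSE = -756 + 640 = -116 kJ/mol.

-116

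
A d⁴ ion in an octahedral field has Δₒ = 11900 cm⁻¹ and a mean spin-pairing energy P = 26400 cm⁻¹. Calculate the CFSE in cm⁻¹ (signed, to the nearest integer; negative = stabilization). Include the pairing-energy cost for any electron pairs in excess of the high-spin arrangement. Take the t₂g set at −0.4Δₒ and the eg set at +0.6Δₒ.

-7140

Here Δₒ < P (11900 < 26400), so the high-spin state is favoured.
That gives t₂g³ eg¹.
Orbital CFSE = -0.6Δₒ = -0.6 × 11900 = -7140 cm⁻¹.
High-spin has no excess pairs, so no pairing correction applies.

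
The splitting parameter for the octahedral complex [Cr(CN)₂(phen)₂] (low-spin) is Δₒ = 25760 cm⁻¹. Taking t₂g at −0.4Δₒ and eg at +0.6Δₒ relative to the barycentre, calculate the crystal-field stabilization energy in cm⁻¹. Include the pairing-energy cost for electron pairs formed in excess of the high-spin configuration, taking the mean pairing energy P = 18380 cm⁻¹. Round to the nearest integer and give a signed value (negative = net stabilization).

Ligand charges: 2×(-1) from CN⁻ and 2×(+0) from phen sum to -2; with overall charge +0, Cr is +2.
Cr²⁺: group 6, so d-count = 6 − 2 = 4.
Configuration: t₂g⁴ eg⁰.
CFSE(orbital) = 4×(-0.4Δₒ) + 0×(0.6Δₒ) = -1.6Δₒ; with Δₒ = 25760 cm⁻¹ that is -41216 cm⁻¹.
Pairing penalty: 1 pair vs 0 in the high-spin reference → 1 extra × P = 18380 cm⁻¹.
Net CFSE = -41216 + 18380 = -22836 cm⁻¹.

-22836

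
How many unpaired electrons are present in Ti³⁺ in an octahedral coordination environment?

Ti is in group 4, so Ti³⁺ is d¹ (4 − 3 = 1).
For octahedral d¹ the high- and low-spin configurations coincide.
Configuration: t₂g¹ eg⁰, giving 1 unpaired electron.

1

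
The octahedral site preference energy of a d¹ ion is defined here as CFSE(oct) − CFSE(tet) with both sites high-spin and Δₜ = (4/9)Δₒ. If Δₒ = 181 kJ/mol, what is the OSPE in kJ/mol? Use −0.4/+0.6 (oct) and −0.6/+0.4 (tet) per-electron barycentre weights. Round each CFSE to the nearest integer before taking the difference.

-24

In an octahedral site d¹ (HS) is t2g^1 e_g^0, giving CFSE(oct) = -0.4Δₒ = -72 kJ/mol.
Tetrahedral: e^1 t2^0, CFSE = 1(−0.6) + 0(+0.4) = -0.6Δₜ = -0.6 × (4/9) × 181 = -48 kJ/mol.
OSPE = CFSE(oct) − CFSE(tet) = -72 − (-48) = -24 kJ/mol.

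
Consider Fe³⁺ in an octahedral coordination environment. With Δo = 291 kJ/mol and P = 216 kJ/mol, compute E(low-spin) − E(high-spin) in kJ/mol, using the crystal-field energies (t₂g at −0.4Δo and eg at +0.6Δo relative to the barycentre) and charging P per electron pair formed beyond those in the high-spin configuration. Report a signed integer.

-150

Fe³⁺: group 8, so d-count = 8 − 3 = 5.
High-spin: t₂g³ eg², CFSE = 0.0Δo = 0 kJ/mol.
For low-spin the configuration is t₂g⁵ eg⁰: orbital energy -2.0 × 291 = -582 kJ/mol, and 2 additional pairs relative to high-spin add 432 kJ/mol, giving -150 kJ/mol.
E(LS) − E(HS) = -150 − (0) = -150 kJ/mol.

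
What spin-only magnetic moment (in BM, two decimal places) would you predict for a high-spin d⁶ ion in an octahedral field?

Configuration: t2g^4 e_g^2 → 4 unpaired electrons.
μ(spin-only) = √[4(4+2)] = √24 ≈ 4.90 BM.

4.90 BM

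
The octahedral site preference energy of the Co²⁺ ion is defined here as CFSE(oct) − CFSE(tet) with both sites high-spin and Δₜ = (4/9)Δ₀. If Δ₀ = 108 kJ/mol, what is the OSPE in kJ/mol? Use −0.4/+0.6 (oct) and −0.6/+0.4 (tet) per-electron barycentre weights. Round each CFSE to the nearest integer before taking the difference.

-28

Group 9 minus oxidation state +2 gives a d⁷ configuration for Co²⁺.
Octahedral high-spin t2g^5 e_g^2: CFSE = -0.8 × 108 = -86 kJ/mol.
In a tetrahedral site the filling is e^4 t2^3: CFSE(tet) = -1.2Δₜ = -1.2 × (4/9)(108) = -58 kJ/mol.
OSPE = CFSE(oct) − CFSE(tet) = -86 − (-58) = -28 kJ/mol.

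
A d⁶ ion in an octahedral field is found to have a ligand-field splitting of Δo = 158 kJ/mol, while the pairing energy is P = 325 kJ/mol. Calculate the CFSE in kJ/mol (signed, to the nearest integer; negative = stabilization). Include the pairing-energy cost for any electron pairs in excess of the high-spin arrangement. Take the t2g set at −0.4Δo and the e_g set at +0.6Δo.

-63

Δo < P, so pairing is avoided: the ground state is high-spin.
That gives t2g^4 e_g^2.
Orbital CFSE = -0.4Δo = -0.4 × 158 = -63 kJ/mol.
High-spin has no excess pairs, so no pairing correction applies.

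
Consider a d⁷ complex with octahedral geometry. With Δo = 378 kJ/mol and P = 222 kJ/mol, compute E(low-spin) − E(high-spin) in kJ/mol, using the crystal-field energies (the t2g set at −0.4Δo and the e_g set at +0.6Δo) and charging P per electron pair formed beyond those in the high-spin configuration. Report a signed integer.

High-spin: t2g^5 e_g^2, CFSE = -0.8Δo = -302 kJ/mol.
Low-spin: t2g^6 e_g^1, orbital CFSE = -1.8Δo = -680 kJ/mol; plus 1 excess pair × P = +222 kJ/mol; total -458 kJ/mol.
The difference is -458 − (-302) = -156 kJ/mol, so low-spin lies lower.

-156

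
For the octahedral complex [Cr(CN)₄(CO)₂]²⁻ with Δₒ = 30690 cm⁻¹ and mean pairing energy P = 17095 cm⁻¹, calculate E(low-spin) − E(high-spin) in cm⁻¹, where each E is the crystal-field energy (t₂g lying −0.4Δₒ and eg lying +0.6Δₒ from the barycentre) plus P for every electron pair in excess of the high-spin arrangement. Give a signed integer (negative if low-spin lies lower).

Ligand charges: 4×(-1) from CN⁻ and 2×(+0) from CO sum to -4; with overall charge -2, Cr is +2.
Cr sits in group 6; removing 2 electrons leaves Cr²⁺ with 6 − 2 = 4 d electrons.
High-spin d⁴ fills as t₂g³ eg¹ with CFSE 3(−0.4) + 1(+0.6) = -0.6Δₒ = -18414 cm⁻¹.
Low-spin t₂g⁴ eg⁰ gives -1.6Δₒ = -49104 cm⁻¹, but forming 1 extra pair costs 1P = 17095 cm⁻¹, so E(LS) = -49104 + 17095 = -32009 cm⁻¹.
Thus E(LS) − E(HS) = -13595 cm⁻¹.

-13595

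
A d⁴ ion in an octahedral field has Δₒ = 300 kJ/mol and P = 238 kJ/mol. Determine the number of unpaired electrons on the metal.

2

With Δₒ > P the complex is low-spin.
Filling d⁴ accordingly: t₂g⁴ eg⁰.
Unpaired electrons: 2.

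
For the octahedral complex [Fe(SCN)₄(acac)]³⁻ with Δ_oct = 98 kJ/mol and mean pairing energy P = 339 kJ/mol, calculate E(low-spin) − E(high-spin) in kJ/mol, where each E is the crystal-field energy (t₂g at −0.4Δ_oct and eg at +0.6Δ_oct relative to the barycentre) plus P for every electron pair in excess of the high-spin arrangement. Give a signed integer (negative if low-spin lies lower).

482

Ligand charges: 4×(-1) from SCN⁻ and 1×(-1) from acac⁻ sum to -5; with overall charge -3, Fe is +2.
Fe is in group 8, so Fe²⁺ is d⁶ (8 − 2 = 6).
High-spin: t₂g⁴ eg², CFSE = -0.4Δ_oct = -39 kJ/mol.
Low-spin t₂g⁶ eg⁰ gives -2.4Δ_oct = -235 kJ/mol, but forming 2 extra pairs costs 2P = 678 kJ/mol, so E(LS) = -235 + 678 = 443 kJ/mol.
E(LS) − E(HS) = 443 − (-39) = 482 kJ/mol.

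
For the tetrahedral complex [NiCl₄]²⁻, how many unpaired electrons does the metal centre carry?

Each Cl⁻ contributes -1; 4 × (-1) = -4. With overall charge -2, Ni is in the +2 oxidation state.
Ni²⁺: group 10, so d-count = 10 − 2 = 8.
Tetrahedral fields are weak (Δₜ ≈ 4/9 Δₒ), so electrons fill high-spin.
Configuration: e⁴ t₂⁴, giving 2 unpaired electrons.

2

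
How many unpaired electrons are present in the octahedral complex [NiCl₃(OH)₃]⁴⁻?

2

Ligand charges: 3×(-1) from Cl⁻ and 3×(-1) from OH⁻ sum to -6; with overall charge -4, Ni is +2.
Ni²⁺: group 10, so d-count = 10 − 2 = 8.
Configuration: t₂g⁶ eg², giving 2 unpaired electrons.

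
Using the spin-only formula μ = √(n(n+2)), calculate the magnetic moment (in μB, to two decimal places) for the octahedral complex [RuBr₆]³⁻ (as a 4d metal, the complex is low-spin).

1.73 μB

Each Br⁻ contributes -1; 6 × (-1) = -6. With overall charge -3, Ru is in the +3 oxidation state.
Ru sits in group 8; removing 3 electrons leaves Ru³⁺ with 8 − 3 = 5 d electrons.
Configuration: t2g^5 e_g^0 → 1 unpaired electron.
μ(spin-only) = √[1(1+2)] = √3 ≈ 1.73 μB.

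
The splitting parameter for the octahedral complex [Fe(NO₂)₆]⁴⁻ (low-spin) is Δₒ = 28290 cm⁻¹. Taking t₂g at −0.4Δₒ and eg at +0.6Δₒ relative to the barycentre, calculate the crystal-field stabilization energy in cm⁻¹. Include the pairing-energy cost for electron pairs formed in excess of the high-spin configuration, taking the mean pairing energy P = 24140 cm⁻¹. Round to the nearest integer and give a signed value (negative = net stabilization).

Each NO₂⁻ contributes -1; 6 × (-1) = -6. With overall charge -4, Fe is in the +2 oxidation state.
Fe sits in group 8; removing 2 electrons leaves Fe²⁺ with 8 − 2 = 6 d electrons.
Configuration: t₂g⁶ eg⁰.
The orbital stabilization is -2.4Δₒ = -2.4 × 28290 = -67896 cm⁻¹.
Pairing penalty: 3 pairs vs 1 in the high-spin reference → 2 extra × P = 48280 cm⁻¹.
Net CFSE = -67896 + 48280 = -19616 cm⁻¹.

-19616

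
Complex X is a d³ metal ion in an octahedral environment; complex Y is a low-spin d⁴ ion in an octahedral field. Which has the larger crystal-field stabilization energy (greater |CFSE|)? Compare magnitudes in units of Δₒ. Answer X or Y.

X: t2g^3 e_g^0, CFSE = -1.2Δₒ.
Y: t₂g⁴ eg⁰, CFSE = -1.6Δₒ.
So Y has the larger |CFSE|.

Y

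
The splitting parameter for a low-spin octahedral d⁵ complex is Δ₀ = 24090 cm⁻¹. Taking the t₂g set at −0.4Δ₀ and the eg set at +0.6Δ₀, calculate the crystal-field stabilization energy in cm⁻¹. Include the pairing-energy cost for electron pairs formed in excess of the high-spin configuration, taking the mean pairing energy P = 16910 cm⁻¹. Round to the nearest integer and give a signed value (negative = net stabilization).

Configuration: t₂g⁵ eg⁰.
The orbital stabilization is -2.0Δ₀ = -2.0 × 24090 = -48180 cm⁻¹.
Relative to high-spin t₂g³ eg² (0 paired), the low-spin configuration has 2 additional pairs, contributing +2 × 16910 = +33820 cm⁻¹.
Combining: -48180 + 33820 = -14360 cm⁻¹.

-14360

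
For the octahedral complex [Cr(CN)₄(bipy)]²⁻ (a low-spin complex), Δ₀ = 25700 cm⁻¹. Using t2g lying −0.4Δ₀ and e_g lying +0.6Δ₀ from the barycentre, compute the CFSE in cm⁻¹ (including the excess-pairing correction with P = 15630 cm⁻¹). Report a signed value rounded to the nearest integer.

Ligand charges: 4×(-1) from CN⁻ and 1×(+0) from bipy sum to -4; with overall charge -2, Cr is +2.
Cr is in group 6, so Cr²⁺ is d⁴ (6 − 2 = 4).
The d⁴ electrons fill as t2g^4 e_g^0.
CFSE(orbital) = 4×(-0.4Δ₀) + 0×(0.6Δ₀) = -1.6Δ₀; with Δ₀ = 25700 cm⁻¹ that is -41120 cm⁻¹.
High-spin d⁴ would be t2g^3 e_g^1 with 0 pairs; low-spin has 1, so 1 excess pair costs +1P = +15630 cm⁻¹.
Net CFSE = -41120 + 15630 = -25490 cm⁻¹.

-25490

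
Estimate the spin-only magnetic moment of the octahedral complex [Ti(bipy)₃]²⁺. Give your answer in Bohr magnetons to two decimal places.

bipy is neutral, so the +2 overall charge sits on Ti: oxidation state +2.
Ti²⁺: group 4, so d-count = 4 − 2 = 2.
Configuration: t2g^2 e_g^0 → 2 unpaired electrons.
μ(spin-only) = √[2(2+2)] = √8 ≈ 2.83 Bohr magnetons.

2.83 Bohr magnetons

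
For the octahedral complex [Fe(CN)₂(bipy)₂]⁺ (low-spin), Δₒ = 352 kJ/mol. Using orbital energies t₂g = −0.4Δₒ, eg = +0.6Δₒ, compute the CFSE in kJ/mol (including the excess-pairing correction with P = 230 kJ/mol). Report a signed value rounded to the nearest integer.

-244

Ligand charges: 2×(-1) from CN⁻ and 2×(+0) from bipy sum to -2; with overall charge +1, Fe is +3.
Fe³⁺: group 8, so d-count = 8 − 3 = 5.
The d⁵ electrons fill as t₂g⁵ eg⁰.
CFSE(orbital) = 5×(-0.4Δₒ) + 0×(0.6Δₒ) = -2.0Δₒ; with Δₒ = 352 kJ/mol that is -704 kJ/mol.
Pairing penalty: 2 pairs vs 0 in the high-spin reference → 2 extra × P = 460 kJ/mol.
Combining: -704 + 460 = -244 kJ/mol.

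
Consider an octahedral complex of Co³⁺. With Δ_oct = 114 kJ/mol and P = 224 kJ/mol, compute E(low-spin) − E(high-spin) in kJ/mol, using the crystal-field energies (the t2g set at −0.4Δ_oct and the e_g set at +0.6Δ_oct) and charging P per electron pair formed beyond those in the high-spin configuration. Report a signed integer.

Group 9 minus oxidation state +3 gives a d⁶ configuration for Co³⁺.
High-spin: t2g^4 e_g^2, CFSE = -0.4Δ_oct = -46 kJ/mol.
Low-spin t2g^6 e_g^0 gives -2.4Δ_oct = -274 kJ/mol, but forming 2 extra pairs costs 2P = 448 kJ/mol, so E(LS) = -274 + 448 = 174 kJ/mol.
Thus E(LS) − E(HS) = 220 kJ/mol.

220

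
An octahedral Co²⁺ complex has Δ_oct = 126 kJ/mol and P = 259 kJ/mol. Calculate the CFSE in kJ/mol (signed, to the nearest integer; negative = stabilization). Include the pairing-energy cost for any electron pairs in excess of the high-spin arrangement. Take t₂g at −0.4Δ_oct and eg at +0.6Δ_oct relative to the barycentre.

-101

Co²⁺: group 9, so d-count = 9 − 2 = 7.
Since Δ_oct = 126 kJ/mol < P = 259 kJ/mol, the complex adopts the high-spin configuration.
Configuration: t₂g⁵ eg².
Orbital CFSE = -0.8Δ_oct = -0.8 × 126 = -101 kJ/mol.
High-spin has no excess pairs, so no pairing correction applies.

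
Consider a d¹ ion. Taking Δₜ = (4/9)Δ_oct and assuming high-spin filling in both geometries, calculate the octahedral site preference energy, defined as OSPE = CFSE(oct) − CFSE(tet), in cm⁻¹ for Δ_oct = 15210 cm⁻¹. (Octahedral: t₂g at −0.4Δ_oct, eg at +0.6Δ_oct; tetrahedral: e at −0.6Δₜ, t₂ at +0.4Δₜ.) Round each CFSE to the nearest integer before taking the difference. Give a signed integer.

-2028

In an octahedral site d¹ (HS) is t₂g¹ eg⁰, giving CFSE(oct) = -0.4Δ_oct = -6084 cm⁻¹.
Tetrahedral e¹ t₂⁰ gives -0.6Δₜ = -0.6 × (4/9) × 15210 = -4056 cm⁻¹.
OSPE = -6084 − (-4056) = -2028 cm⁻¹.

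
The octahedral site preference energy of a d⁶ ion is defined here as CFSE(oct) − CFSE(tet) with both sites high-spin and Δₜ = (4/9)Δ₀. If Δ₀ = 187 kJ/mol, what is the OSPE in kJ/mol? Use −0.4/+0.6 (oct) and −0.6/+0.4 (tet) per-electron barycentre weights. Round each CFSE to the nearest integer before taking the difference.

-25

Octahedral high-spin t₂g⁴ eg²: CFSE = -0.4 × 187 = -75 kJ/mol.
Tetrahedral e³ t₂³ gives -0.6Δₜ = -0.6 × (4/9) × 187 = -50 kJ/mol.
Subtracting, OSPE = -75 − (-50) = -25 kJ/mol.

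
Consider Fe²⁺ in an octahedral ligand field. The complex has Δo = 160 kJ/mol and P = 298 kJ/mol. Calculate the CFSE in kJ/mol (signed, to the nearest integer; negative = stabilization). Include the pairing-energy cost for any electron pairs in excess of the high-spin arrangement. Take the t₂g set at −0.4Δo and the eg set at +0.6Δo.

Group 8 minus oxidation state +2 gives a d⁶ configuration for Fe²⁺.
Here Δo < P (160 < 298), so the high-spin state is favoured.
Configuration: t₂g⁴ eg².
Orbital CFSE = -0.4Δo = -0.4 × 160 = -64 kJ/mol.
High-spin has no excess pairs, so no pairing correction applies.

-64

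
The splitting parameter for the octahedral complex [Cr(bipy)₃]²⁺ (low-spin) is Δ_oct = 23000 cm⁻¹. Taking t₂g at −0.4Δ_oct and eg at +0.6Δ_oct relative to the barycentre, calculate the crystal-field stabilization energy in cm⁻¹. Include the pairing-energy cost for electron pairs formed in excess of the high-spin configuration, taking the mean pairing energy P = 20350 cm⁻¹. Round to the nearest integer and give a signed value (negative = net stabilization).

bipy is neutral, so the +2 overall charge sits on Cr: oxidation state +2.
Group 6 minus oxidation state +2 gives a d⁴ configuration for Cr²⁺.
Configuration: t₂g⁴ eg⁰.
The orbital stabilization is -1.6Δ_oct = -1.6 × 23000 = -36800 cm⁻¹.
Pairing penalty: 1 pair vs 0 in the high-spin reference → 1 extra × P = 20350 cm⁻¹.
Net CFSE = -36800 + 20350 = -16450 cm⁻¹.

-16450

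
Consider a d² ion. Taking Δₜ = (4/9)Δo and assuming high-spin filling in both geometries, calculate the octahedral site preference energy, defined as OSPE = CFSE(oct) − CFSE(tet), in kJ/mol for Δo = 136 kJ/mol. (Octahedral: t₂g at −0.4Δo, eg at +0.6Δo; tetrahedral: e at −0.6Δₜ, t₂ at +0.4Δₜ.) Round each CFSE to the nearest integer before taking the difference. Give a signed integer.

Octahedral (high-spin): t2g^2 e_g^0, CFSE = 2(−0.4) + 0(+0.6) = -0.8Δo = -0.8 × 136 = -109 kJ/mol.
In a tetrahedral site the filling is e^2 t2^0: CFSE(tet) = -1.2Δₜ = -1.2 × (4/9)(136) = -73 kJ/mol.
OSPE = -109 − (-73) = -36 kJ/mol.

-36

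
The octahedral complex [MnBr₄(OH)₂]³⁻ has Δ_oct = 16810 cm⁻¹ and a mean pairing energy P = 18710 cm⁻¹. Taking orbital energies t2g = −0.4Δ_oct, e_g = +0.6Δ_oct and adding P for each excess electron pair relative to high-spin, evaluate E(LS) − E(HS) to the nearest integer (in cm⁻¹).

1900

Ligand charges: 4×(-1) from Br⁻ and 2×(-1) from OH⁻ sum to -6; with overall charge -3, Mn is +3.
Mn sits in group 7; removing 3 electrons leaves Mn³⁺ with 7 − 3 = 4 d electrons.
In the high-spin limit (t2g^3 e_g^1) the orbital term is -0.6Δ_oct = -10086 cm⁻¹, with no excess pairing.
For low-spin the configuration is t2g^4 e_g^0: orbital energy -1.6 × 16810 = -26896 cm⁻¹, and 1 additional pair relative to high-spin adds 18710 cm⁻¹, giving -8186 cm⁻¹.
The difference is -8186 − (-10086) = 1900 cm⁻¹, so high-spin lies lower.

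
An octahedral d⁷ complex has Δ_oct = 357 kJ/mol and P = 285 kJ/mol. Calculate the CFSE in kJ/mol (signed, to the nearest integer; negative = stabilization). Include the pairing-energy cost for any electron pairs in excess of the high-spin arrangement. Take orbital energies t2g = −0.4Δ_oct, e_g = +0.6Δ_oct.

Δ_oct > P, so pairing is preferred: the ground state is low-spin.
Filling d⁷ accordingly: t2g^6 e_g^1.
Orbital CFSE = -1.8Δ_oct = -1.8 × 357 = -643 kJ/mol.
Excess pairs vs high-spin: 3 − 2 = 1; pairing cost = +285 kJ/mol.
Net CFSE = -643 + 285 = -358 kJ/mol.

-358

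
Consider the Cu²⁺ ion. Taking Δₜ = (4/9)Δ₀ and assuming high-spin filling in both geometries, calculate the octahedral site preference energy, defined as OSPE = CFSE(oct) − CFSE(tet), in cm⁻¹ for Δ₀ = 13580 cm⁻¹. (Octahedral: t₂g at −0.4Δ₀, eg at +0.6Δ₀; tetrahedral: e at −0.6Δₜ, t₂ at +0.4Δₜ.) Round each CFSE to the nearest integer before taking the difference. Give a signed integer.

-5734

Cu²⁺: group 11, so d-count = 11 − 2 = 9.
Octahedral (high-spin): t₂g⁶ eg³, CFSE = 6(−0.4) + 3(+0.6) = -0.6Δ₀ = -0.6 × 13580 = -8148 cm⁻¹.
Tetrahedral e⁴ t₂⁵ gives -0.4Δₜ = -0.4 × (4/9) × 13580 = -2414 cm⁻¹.
OSPE = CFSE(oct) − CFSE(tet) = -8148 − (-2414) = -5734 cm⁻¹.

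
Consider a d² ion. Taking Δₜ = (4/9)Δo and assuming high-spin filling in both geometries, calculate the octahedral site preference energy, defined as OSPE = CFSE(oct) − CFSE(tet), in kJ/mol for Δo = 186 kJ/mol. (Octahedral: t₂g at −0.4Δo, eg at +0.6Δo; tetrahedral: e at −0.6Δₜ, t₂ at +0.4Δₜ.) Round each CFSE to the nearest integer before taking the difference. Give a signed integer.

Octahedral (high-spin): t₂g² eg⁰, CFSE = 2(−0.4) + 0(+0.6) = -0.8Δo = -0.8 × 186 = -149 kJ/mol.
Tetrahedral e² t₂⁰ gives -1.2Δₜ = -1.2 × (4/9) × 186 = -99 kJ/mol.
Subtracting, OSPE = -149 − (-99) = -50 kJ/mol.

-50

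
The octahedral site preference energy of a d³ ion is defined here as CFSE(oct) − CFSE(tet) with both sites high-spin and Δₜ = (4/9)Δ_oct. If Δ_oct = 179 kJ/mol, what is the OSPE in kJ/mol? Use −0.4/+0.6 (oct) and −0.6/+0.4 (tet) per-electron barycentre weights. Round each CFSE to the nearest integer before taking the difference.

In an octahedral site d³ (HS) is t₂g³ eg⁰, giving CFSE(oct) = -1.2Δ_oct = -215 kJ/mol.
In a tetrahedral site the filling is e² t₂¹: CFSE(tet) = -0.8Δₜ = -0.8 × (4/9)(179) = -64 kJ/mol.
OSPE = -215 − (-64) = -151 kJ/mol.

-151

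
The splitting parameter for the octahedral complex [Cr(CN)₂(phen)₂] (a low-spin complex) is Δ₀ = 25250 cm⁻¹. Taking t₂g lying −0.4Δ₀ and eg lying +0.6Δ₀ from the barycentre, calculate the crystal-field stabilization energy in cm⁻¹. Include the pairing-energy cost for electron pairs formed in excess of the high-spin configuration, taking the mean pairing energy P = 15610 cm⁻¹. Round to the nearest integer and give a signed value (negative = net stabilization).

-24790

Ligand charges: 2×(-1) from CN⁻ and 2×(+0) from phen sum to -2; with overall charge +0, Cr is +2.
Group 6 minus oxidation state +2 gives a d⁴ configuration for Cr²⁺.
Configuration: t₂g⁴ eg⁰.
The orbital stabilization is -1.6Δ₀ = -1.6 × 25250 = -40400 cm⁻¹.
Relative to high-spin t₂g³ eg¹ (0 paired), the low-spin configuration has 1 additional pair, contributing +1 × 15610 = +15610 cm⁻¹.
Net CFSE = -40400 + 15610 = -24790 cm⁻¹.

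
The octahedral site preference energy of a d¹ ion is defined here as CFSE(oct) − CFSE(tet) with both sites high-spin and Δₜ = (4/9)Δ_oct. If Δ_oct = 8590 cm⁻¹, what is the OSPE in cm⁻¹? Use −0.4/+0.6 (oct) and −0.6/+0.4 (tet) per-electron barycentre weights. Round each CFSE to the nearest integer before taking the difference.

-1145

Octahedral (high-spin): t₂g¹ eg⁰, CFSE = 1(−0.4) + 0(+0.6) = -0.4Δ_oct = -0.4 × 8590 = -3436 cm⁻¹.
In a tetrahedral site the filling is e¹ t₂⁰: CFSE(tet) = -0.6Δₜ = -0.6 × (4/9)(8590) = -2291 cm⁻¹.
Subtracting, OSPE = -3436 − (-2291) = -1145 cm⁻¹.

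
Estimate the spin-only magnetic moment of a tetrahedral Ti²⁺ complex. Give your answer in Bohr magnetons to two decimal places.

Group 4 minus oxidation state +2 gives a d² configuration for Ti²⁺.
Tetrahedral splitting is small, so the complex is high-spin.
Configuration: e^2 t2^0 → 2 unpaired electrons.
μ(spin-only) = √[2(2+2)] = √8 ≈ 2.83 Bohr magnetons.

2.83 Bohr magnetons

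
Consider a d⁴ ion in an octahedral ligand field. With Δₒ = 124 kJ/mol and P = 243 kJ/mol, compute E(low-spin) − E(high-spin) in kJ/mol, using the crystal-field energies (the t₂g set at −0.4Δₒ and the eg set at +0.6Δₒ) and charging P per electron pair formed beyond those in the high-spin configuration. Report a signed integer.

High-spin: t₂g³ eg¹, CFSE = -0.6Δₒ = -74 kJ/mol.
For low-spin the configuration is t₂g⁴ eg⁰: orbital energy -1.6 × 124 = -198 kJ/mol, and 1 additional pair relative to high-spin adds 243 kJ/mol, giving 45 kJ/mol.
E(LS) − E(HS) = 45 − (-74) = 119 kJ/mol.

119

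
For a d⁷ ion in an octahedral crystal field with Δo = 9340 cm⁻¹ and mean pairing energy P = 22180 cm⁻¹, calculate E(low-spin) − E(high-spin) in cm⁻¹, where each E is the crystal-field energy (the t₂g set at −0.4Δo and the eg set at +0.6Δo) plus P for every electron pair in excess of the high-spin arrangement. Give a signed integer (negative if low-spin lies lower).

In the high-spin limit (t₂g⁵ eg²) the orbital term is -0.8Δo = -7472 cm⁻¹, with no excess pairing.
For low-spin the configuration is t₂g⁶ eg¹: orbital energy -1.8 × 9340 = -16812 cm⁻¹, and 1 additional pair relative to high-spin adds 22180 cm⁻¹, giving 5368 cm⁻¹.
Thus E(LS) − E(HS) = 12840 cm⁻¹.

12840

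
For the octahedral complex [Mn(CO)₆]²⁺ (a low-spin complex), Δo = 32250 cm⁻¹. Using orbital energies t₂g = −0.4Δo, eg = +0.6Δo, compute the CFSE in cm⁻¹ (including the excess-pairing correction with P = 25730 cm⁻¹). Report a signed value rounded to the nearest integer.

CO is neutral, so the +2 overall charge sits on Mn: oxidation state +2.
Group 7 minus oxidation state +2 gives a d⁵ configuration for Mn²⁺.
The d⁵ electrons fill as t₂g⁵ eg⁰.
CFSE(orbital) = 5×(-0.4Δo) + 0×(0.6Δo) = -2.0Δo; with Δo = 32250 cm⁻¹ that is -64500 cm⁻¹.
Relative to high-spin t₂g³ eg² (0 paired), the low-spin configuration has 2 additional pairs, contributing +2 × 25730 = +51460 cm⁻¹.
Combining: -64500 + 51460 = -13040 cm⁻¹.

-13040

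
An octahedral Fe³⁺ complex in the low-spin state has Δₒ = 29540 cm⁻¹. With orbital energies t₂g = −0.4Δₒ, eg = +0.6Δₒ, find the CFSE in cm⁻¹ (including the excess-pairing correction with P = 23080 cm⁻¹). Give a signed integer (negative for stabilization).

-12920

Fe³⁺: group 8, so d-count = 8 − 3 = 5.
Electron filling gives t₂g⁵ eg⁰.
CFSE(orbital) = 5×(-0.4Δₒ) + 0×(0.6Δₒ) = -2.0Δₒ; with Δₒ = 29540 cm⁻¹ that is -59080 cm⁻¹.
High-spin d⁵ would be t₂g³ eg² with 0 pairs; low-spin has 2, so 2 excess pairs cost +2P = +46160 cm⁻¹.
Combining: -59080 + 46160 = -12920 cm⁻¹.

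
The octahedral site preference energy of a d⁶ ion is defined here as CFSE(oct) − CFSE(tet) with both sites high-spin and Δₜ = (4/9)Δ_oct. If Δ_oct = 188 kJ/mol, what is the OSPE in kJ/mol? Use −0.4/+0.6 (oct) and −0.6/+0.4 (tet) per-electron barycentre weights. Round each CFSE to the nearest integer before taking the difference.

Octahedral (high-spin): t2g^4 e_g^2, CFSE = 4(−0.4) + 2(+0.6) = -0.4Δ_oct = -0.4 × 188 = -75 kJ/mol.
Tetrahedral e^3 t2^3 gives -0.6Δₜ = -0.6 × (4/9) × 188 = -50 kJ/mol.
Subtracting, OSPE = -75 − (-50) = -25 kJ/mol.

-25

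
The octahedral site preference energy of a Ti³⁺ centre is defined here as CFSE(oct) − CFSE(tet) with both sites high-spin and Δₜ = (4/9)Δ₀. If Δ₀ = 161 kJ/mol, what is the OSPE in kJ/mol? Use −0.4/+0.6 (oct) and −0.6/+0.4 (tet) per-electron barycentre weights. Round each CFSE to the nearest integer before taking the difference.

-21

Ti is in group 4, so Ti³⁺ is d¹ (4 − 3 = 1).
Octahedral high-spin t₂g¹ eg⁰: CFSE = -0.4 × 161 = -64 kJ/mol.
Tetrahedral e¹ t₂⁰ gives -0.6Δₜ = -0.6 × (4/9) × 161 = -43 kJ/mol.
OSPE = -64 − (-43) = -21 kJ/mol.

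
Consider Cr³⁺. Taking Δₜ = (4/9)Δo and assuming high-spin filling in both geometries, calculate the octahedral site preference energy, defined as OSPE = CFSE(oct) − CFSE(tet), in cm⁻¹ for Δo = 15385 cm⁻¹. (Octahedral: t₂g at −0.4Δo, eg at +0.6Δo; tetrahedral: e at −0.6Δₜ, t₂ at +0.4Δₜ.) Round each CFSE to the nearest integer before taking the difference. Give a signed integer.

-12992

Cr is in group 6, so Cr³⁺ is d³ (6 − 3 = 3).
Octahedral high-spin t2g^3 e_g^0: CFSE = -1.2 × 15385 = -18462 cm⁻¹.
Tetrahedral e^2 t2^1 gives -0.8Δₜ = -0.8 × (4/9) × 15385 = -5470 cm⁻¹.
OSPE = -18462 − (-5470) = -12992 cm⁻¹.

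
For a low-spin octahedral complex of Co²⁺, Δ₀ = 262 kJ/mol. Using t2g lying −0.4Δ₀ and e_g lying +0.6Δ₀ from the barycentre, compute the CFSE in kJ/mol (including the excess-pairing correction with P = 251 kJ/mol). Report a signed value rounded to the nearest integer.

-221

Co²⁺: group 9, so d-count = 9 − 2 = 7.
The d⁷ electrons fill as t2g^6 e_g^1.
The orbital stabilization is -1.8Δ₀ = -1.8 × 262 = -472 kJ/mol.
High-spin d⁷ would be t2g^5 e_g^2 with 2 pairs; low-spin has 3, so 1 excess pair costs +1P = +251 kJ/mol.
Overall CFSE = -472 + 251 = -221 kJ/mol.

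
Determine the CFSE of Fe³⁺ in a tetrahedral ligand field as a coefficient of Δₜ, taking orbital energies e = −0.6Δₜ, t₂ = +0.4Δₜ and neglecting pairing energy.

Fe³⁺: group 8, so d-count = 8 − 3 = 5.
With tetrahedral geometry the complex is necessarily high-spin.
Configuration: e² t₂³.
CFSE = 2(-0.6Δₜ) + 3(0.4Δₜ) = -1.2Δₜ + 1.2Δₜ = 0.0Δₜ.

0.0 Δₜ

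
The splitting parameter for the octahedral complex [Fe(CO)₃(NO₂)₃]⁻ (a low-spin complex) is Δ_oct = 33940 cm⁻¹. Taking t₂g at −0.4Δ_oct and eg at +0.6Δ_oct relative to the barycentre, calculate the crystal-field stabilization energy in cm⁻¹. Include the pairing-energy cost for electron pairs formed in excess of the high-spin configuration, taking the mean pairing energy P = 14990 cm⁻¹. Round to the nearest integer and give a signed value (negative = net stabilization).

Ligand charges: 3×(+0) from CO and 3×(-1) from NO₂⁻ sum to -3; with overall charge -1, Fe is +2.
Fe sits in group 8; removing 2 electrons leaves Fe²⁺ with 8 − 2 = 6 d electrons.
The d⁶ electrons fill as t₂g⁶ eg⁰.
CFSE(orbital) = 6×(-0.4Δ_oct) + 0×(0.6Δ_oct) = -2.4Δ_oct; with Δ_oct = 33940 cm⁻¹ that is -81456 cm⁻¹.
High-spin d⁶ would be t₂g⁴ eg² with 1 pair; low-spin has 3, so 2 excess pairs cost +2P = +29980 cm⁻¹.
Net CFSE = -81456 + 29980 = -51476 cm⁻¹.

-51476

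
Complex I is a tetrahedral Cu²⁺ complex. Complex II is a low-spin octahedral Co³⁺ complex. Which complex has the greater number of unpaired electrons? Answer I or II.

I

I: Group 11 minus oxidation state +2 gives a d⁹ configuration for Cu²⁺; With tetrahedral geometry the complex is necessarily high-spin; e^4 t2^5 → 1 unpaired.
II: Group 9 minus oxidation state +3 gives a d⁶ configuration for Co³⁺; t₂g⁶ eg⁰ → 0 unpaired.
So I has more unpaired electrons.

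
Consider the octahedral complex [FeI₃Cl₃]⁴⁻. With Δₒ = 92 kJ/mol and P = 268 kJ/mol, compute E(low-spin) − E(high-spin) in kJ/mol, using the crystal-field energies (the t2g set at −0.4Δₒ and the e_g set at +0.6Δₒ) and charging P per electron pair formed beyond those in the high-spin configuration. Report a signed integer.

352

Ligand charges: 3×(-1) from I⁻ and 3×(-1) from Cl⁻ sum to -6; with overall charge -4, Fe is +2.
Fe sits in group 8; removing 2 electrons leaves Fe²⁺ with 8 − 2 = 6 d electrons.
High-spin: t2g^4 e_g^2, CFSE = -0.4Δₒ = -37 kJ/mol.
Low-spin t2g^6 e_g^0 gives -2.4Δₒ = -221 kJ/mol, but forming 2 extra pairs costs 2P = 536 kJ/mol, so E(LS) = -221 + 536 = 315 kJ/mol.
The difference is 315 − (-37) = 352 kJ/mol, so high-spin lies lower.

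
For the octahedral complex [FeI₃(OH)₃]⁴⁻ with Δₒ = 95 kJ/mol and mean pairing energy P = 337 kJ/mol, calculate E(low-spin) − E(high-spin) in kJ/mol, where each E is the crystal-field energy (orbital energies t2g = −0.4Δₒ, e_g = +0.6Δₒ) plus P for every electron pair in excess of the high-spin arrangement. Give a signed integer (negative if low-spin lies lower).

484

Ligand charges: 3×(-1) from I⁻ and 3×(-1) from OH⁻ sum to -6; with overall charge -4, Fe is +2.
Fe²⁺: group 8, so d-count = 8 − 2 = 6.
High-spin d⁶ fills as t2g^4 e_g^2 with CFSE 4(−0.4) + 2(+0.6) = -0.4Δₒ = -38 kJ/mol.
Low-spin t2g^6 e_g^0 gives -2.4Δₒ = -228 kJ/mol, but forming 2 extra pairs costs 2P = 674 kJ/mol, so E(LS) = -228 + 674 = 446 kJ/mol.
E(LS) − E(HS) = 446 − (-38) = 484 kJ/mol.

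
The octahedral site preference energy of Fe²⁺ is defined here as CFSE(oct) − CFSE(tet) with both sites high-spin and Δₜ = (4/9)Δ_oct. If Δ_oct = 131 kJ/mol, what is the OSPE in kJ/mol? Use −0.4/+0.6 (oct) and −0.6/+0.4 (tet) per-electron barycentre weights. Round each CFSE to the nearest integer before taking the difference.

-17

Fe sits in group 8; removing 2 electrons leaves Fe²⁺ with 8 − 2 = 6 d electrons.
Octahedral (high-spin): t₂g⁴ eg², CFSE = 4(−0.4) + 2(+0.6) = -0.4Δ_oct = -0.4 × 131 = -52 kJ/mol.
Tetrahedral: e³ t₂³, CFSE = 3(−0.6) + 3(+0.4) = -0.6Δₜ = -0.6 × (4/9) × 131 = -35 kJ/mol.
OSPE = CFSE(oct) − CFSE(tet) = -52 − (-35) = -17 kJ/mol.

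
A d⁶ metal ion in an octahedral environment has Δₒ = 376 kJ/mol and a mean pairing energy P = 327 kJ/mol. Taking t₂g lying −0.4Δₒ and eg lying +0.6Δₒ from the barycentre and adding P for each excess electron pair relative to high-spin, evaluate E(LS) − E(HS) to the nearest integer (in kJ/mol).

-98

In the high-spin limit (t₂g⁴ eg²) the orbital term is -0.4Δₒ = -150 kJ/mol, with no excess pairing.
Low-spin t₂g⁶ eg⁰ gives -2.4Δₒ = -902 kJ/mol, but forming 2 extra pairs costs 2P = 654 kJ/mol, so E(LS) = -902 + 654 = -248 kJ/mol.
E(LS) − E(HS) = -248 − (-150) = -98 kJ/mol.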